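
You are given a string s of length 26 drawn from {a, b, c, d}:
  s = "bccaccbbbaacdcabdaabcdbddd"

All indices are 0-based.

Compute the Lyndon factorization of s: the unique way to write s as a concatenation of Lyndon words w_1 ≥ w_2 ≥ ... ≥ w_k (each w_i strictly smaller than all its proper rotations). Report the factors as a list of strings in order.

["bcc", "accbbb", "aacdcabd", "aabcdbddd"]

emit factor 1: 'bcc' (i=0, period=3)
emit factor 2: 'accbbb' (i=3, period=6)
emit factor 3: 'aacdcabd' (i=9, period=8)
emit factor 4: 'aabcdbddd' (i=17, period=9)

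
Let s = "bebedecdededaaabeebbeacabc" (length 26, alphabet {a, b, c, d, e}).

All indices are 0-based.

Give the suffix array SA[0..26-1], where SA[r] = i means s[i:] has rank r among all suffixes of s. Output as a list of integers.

rank | idx | suffix
   0 |  12 | aaabeebbeacabc
   1 |  13 | aabeebbeacabc
   2 |  23 | abc
   3 |  14 | abeebbeacabc
   4 |  21 | acabc
   5 |  18 | bbeacabc
   6 |  24 | bc
   7 |  19 | beacabc
   8 |   0 | bebedecdededaaabeebbeacabc
   9 |   2 | bedecdededaaabeebbeacabc
  10 |  15 | beebbeacabc
  11 |  25 | c
  12 |  22 | cabc
  13 |   6 | cdededaaabeebbeacabc
  14 |  11 | daaabeebbeacabc
  15 |   4 | decdededaaabeebbeacabc
  16 |   9 | dedaaabeebbeacabc
  17 |   7 | dededaaabeebbeacabc
  18 |  20 | eacabc
  19 |  17 | ebbeacabc
  20 |   1 | ebedecdededaaabeebbeacabc
  21 |   5 | ecdededaaabeebbeacabc
  22 |  10 | edaaabeebbeacabc
  23 |   3 | edecdededaaabeebbeacabc
  24 |   8 | ededaaabeebbeacabc
  25 |  16 | eebbeacabc

[12, 13, 23, 14, 21, 18, 24, 19, 0, 2, 15, 25, 22, 6, 11, 4, 9, 7, 20, 17, 1, 5, 10, 3, 8, 16]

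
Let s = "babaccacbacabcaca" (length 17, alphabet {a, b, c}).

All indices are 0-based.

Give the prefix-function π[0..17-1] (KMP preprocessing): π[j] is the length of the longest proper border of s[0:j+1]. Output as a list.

π[0] = 0
j=1 s[j]='a': π[1]=0 (border '')
j=2 s[j]='b': π[2]=1 (border 'b')
j=3 s[j]='a': π[3]=2 (border 'ba')
j=4 s[j]='c': k: 2→0; π[4]=0 (border '')
j=5 s[j]='c': π[5]=0 (border '')
j=6 s[j]='a': π[6]=0 (border '')
j=7 s[j]='c': π[7]=0 (border '')
j=8 s[j]='b': π[8]=1 (border 'b')
j=9 s[j]='a': π[9]=2 (border 'ba')
j=10 s[j]='c': k: 2→0; π[10]=0 (border '')
j=11 s[j]='a': π[11]=0 (border '')
j=12 s[j]='b': π[12]=1 (border 'b')
j=13 s[j]='c': k: 1→0; π[13]=0 (border '')
j=14 s[j]='a': π[14]=0 (border '')
j=15 s[j]='c': π[15]=0 (border '')
j=16 s[j]='a': π[16]=0 (border '')

[0, 0, 1, 2, 0, 0, 0, 0, 1, 2, 0, 0, 1, 0, 0, 0, 0]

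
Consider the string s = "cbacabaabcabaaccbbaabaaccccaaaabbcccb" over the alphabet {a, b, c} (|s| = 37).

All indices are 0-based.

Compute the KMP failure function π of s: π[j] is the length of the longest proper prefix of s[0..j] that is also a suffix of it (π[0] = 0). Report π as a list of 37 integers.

π[0] = 0
j=1 s[j]='b': π[1]=0 (border '')
j=2 s[j]='a': π[2]=0 (border '')
j=3 s[j]='c': π[3]=1 (border 'c')
j=4 s[j]='a': k: 1→0; π[4]=0 (border '')
j=5 s[j]='b': π[5]=0 (border '')
j=6 s[j]='a': π[6]=0 (border '')
j=7 s[j]='a': π[7]=0 (border '')
j=8 s[j]='b': π[8]=0 (border '')
j=9 s[j]='c': π[9]=1 (border 'c')
j=10 s[j]='a': k: 1→0; π[10]=0 (border '')
j=11 s[j]='b': π[11]=0 (border '')
j=12 s[j]='a': π[12]=0 (border '')
j=13 s[j]='a': π[13]=0 (border '')
j=14 s[j]='c': π[14]=1 (border 'c')
j=15 s[j]='c': k: 1→0; π[15]=1 (border 'c')
j=16 s[j]='b': π[16]=2 (border 'cb')
j=17 s[j]='b': k: 2→0; π[17]=0 (border '')
j=18 s[j]='a': π[18]=0 (border '')
j=19 s[j]='a': π[19]=0 (border '')
j=20 s[j]='b': π[20]=0 (border '')
j=21 s[j]='a': π[21]=0 (border '')
j=22 s[j]='a': π[22]=0 (border '')
j=23 s[j]='c': π[23]=1 (border 'c')
j=24 s[j]='c': k: 1→0; π[24]=1 (border 'c')
j=25 s[j]='c': k: 1→0; π[25]=1 (border 'c')
j=26 s[j]='c': k: 1→0; π[26]=1 (border 'c')
j=27 s[j]='a': k: 1→0; π[27]=0 (border '')
j=28 s[j]='a': π[28]=0 (border '')
j=29 s[j]='a': π[29]=0 (border '')
j=30 s[j]='a': π[30]=0 (border '')
j=31 s[j]='b': π[31]=0 (border '')
j=32 s[j]='b': π[32]=0 (border '')
j=33 s[j]='c': π[33]=1 (border 'c')
j=34 s[j]='c': k: 1→0; π[34]=1 (border 'c')
j=35 s[j]='c': k: 1→0; π[35]=1 (border 'c')
j=36 s[j]='b': π[36]=2 (border 'cb')

[0, 0, 0, 1, 0, 0, 0, 0, 0, 1, 0, 0, 0, 0, 1, 1, 2, 0, 0, 0, 0, 0, 0, 1, 1, 1, 1, 0, 0, 0, 0, 0, 0, 1, 1, 1, 2]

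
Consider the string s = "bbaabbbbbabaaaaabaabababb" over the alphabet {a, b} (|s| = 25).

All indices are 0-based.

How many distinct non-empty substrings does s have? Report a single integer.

260

rank | idx | suffix
   0 |  11 | aaaaabaabababb
   1 |  12 | aaaabaabababb
   2 |  13 | aaabaabababb
   3 |  14 | aabaabababb
   4 |  17 | aabababb
   5 |   2 | aabbbbbabaaaaabaabababb
   6 |   9 | abaaaaabaabababb
   7 |  15 | abaabababb
   8 |  18 | abababb
   9 |  20 | ababb
  10 |  22 | abb
  11 |   3 | abbbbbabaaaaabaabababb
  12 |  24 | b
  13 |  10 | baaaaabaabababb
  14 |  16 | baabababb
  15 |   1 | baabbbbbabaaaaabaabababb
  16 |   8 | babaaaaabaabababb
  17 |  19 | bababb
  18 |  21 | babb
  19 |  23 | bb
  20 |   0 | bbaabbbbbabaaaaabaabababb
  21 |   7 | bbabaaaaabaabababb
  22 |   6 | bbbabaaaaabaabababb
  23 |   5 | bbbbabaaaaabaabababb
  24 |   4 | bbbbbabaaaaabaabababb

SA = [11, 12, 13, 14, 17, 2, 9, 15, 18, 20, 22, 3, 24, 10, 16, 1, 8, 19, 21, 23, 0, 7, 6, 5, 4]
rank  pair      lcp
   1  s[11:],s[12:]  4  'aaaa'
   2  s[12:],s[13:]  3  'aaa'
   3  s[13:],s[14:]  2  'aa'
   4  s[14:],s[17:]  4  'aaba'
   5  s[17:],s[2:]  3  'aab'
   6  s[2:],s[9:]  1  'a'
   7  s[9:],s[15:]  4  'abaa'
   8  s[15:],s[18:]  3  'aba'
   9  s[18:],s[20:]  4  'abab'
  10  s[20:],s[22:]  2  'ab'
  11  s[22:],s[3:]  3  'abb'
  12  s[3:],s[24:]  0  ''
  13  s[24:],s[10:]  1  'b'
  14  s[10:],s[16:]  3  'baa'
  15  s[16:],s[1:]  4  'baab'
  16  s[1:],s[8:]  2  'ba'
  17  s[8:],s[19:]  4  'baba'
  18  s[19:],s[21:]  3  'bab'
  19  s[21:],s[23:]  1  'b'
  20  s[23:],s[0:]  2  'bb'
  21  s[0:],s[7:]  3  'bba'
  22  s[7:],s[6:]  2  'bb'
  23  s[6:],s[5:]  3  'bbb'
  24  s[5:],s[4:]  4  'bbbb'

n(n+1)/2 = 25·26/2 = 325
Σ LCP = 0 + 4 + 3 + 2 + 4 + 3 + 1 + 4 + 3 + 4 + 2 + 3 + 0 + 1 + 3 + 4 + 2 + 4 + 3 + 1 + 2 + 3 + 2 + 3 + 4 = 65
distinct = 325 − 65 = 260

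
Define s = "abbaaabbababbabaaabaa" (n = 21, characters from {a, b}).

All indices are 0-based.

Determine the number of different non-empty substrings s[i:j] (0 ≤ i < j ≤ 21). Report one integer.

sorted suffixes:
  #0 SA[0]=20  'a'
  #1 SA[1]=19  'aa'
  #2 SA[2]=15  'aaabaa'
  #3 SA[3]=3  'aaabbababbabaaabaa'
  #4 SA[4]=16  'aabaa'
  #5 SA[5]=4  'aabbababbabaaabaa'
  #6 SA[6]=17  'abaa'
  #7 SA[7]=13  'abaaabaa'
  #8 SA[8]=8  'ababbabaaabaa'
  #9 SA[9]=0  'abbaaabbababbabaaabaa'
  #10 SA[10]=10  'abbabaaabaa'
  #11 SA[11]=5  'abbababbabaaabaa'
  #12 SA[12]=18  'baa'
  #13 SA[13]=14  'baaabaa'
  #14 SA[14]=2  'baaabbababbabaaabaa'
  #15 SA[15]=12  'babaaabaa'
  #16 SA[16]=7  'bababbabaaabaa'
  #17 SA[17]=9  'babbabaaabaa'
  #18 SA[18]=1  'bbaaabbababbabaaabaa'
  #19 SA[19]=11  'bbabaaabaa'
  #20 SA[20]=6  'bbababbabaaabaa'

SA = [20, 19, 15, 3, 16, 4, 17, 13, 8, 0, 10, 5, 18, 14, 2, 12, 7, 9, 1, 11, 6]
rank  pair      lcp
   1  s[20:],s[19:]  1  'a'
   2  s[19:],s[15:]  2  'aa'
   3  s[15:],s[3:]  4  'aaab'
   4  s[3:],s[16:]  2  'aa'
   5  s[16:],s[4:]  3  'aab'
   6  s[4:],s[17:]  1  'a'
   7  s[17:],s[13:]  4  'abaa'
   8  s[13:],s[8:]  3  'aba'
   9  s[8:],s[0:]  2  'ab'
  10  s[0:],s[10:]  4  'abba'
  11  s[10:],s[5:]  6  'abbaba'
  12  s[5:],s[18:]  0  ''
  13  s[18:],s[14:]  3  'baa'
  14  s[14:],s[2:]  5  'baaab'
  15  s[2:],s[12:]  2  'ba'
  16  s[12:],s[7:]  4  'baba'
  17  s[7:],s[9:]  3  'bab'
  18  s[9:],s[1:]  1  'b'
  19  s[1:],s[11:]  3  'bba'
  20  s[11:],s[6:]  5  'bbaba'

n(n+1)/2 = 21·22/2 = 231
Σ LCP = 0 + 1 + 2 + 4 + 2 + 3 + 1 + 4 + 3 + 2 + 4 + 6 + 0 + 3 + 5 + 2 + 4 + 3 + 1 + 3 + 5 = 58
distinct = 231 − 58 = 173

173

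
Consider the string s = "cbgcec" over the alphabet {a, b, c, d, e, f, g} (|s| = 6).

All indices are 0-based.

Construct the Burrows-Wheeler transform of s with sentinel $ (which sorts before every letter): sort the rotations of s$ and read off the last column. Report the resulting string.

rank  rotation last
    0  $cbgcec  c
    1  bgcec$c  c
    2  c$cbgce  e
    3  cbgcec$  $
    4  cec$cbg  g
    5  ec$cbgc  c
    6  gcec$cb  b

cce$gcb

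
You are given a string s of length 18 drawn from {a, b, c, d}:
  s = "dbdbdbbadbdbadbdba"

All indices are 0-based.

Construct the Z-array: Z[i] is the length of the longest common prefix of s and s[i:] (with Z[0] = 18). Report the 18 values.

Z[0]=18
i=1: i≥r, start 0; Z[1]=0
i=2: i≥r, start 0; Z[2]=4 grow→box=[2,6)
i=3: min(r-i=3, Z[1]=0)=0; Z[3]=0
i=4: min(r-i=2, Z[2]=4)=2; Z[4]=2
i=5: min(r-i=1, Z[3]=0)=0; Z[5]=0
i=6: i≥r, start 0; Z[6]=0
i=7: i≥r, start 0; Z[7]=0
i=8: i≥r, start 0; Z[8]=4 grow→box=[8,12)
i=9: min(r-i=3, Z[1]=0)=0; Z[9]=0
i=10: min(r-i=2, Z[2]=4)=2; Z[10]=2
i=11: min(r-i=1, Z[3]=0)=0; Z[11]=0
i=12: i≥r, start 0; Z[12]=0
i=13: i≥r, start 0; Z[13]=4 grow→box=[13,17)
i=14: min(r-i=3, Z[1]=0)=0; Z[14]=0
i=15: min(r-i=2, Z[2]=4)=2; Z[15]=2
i=16: min(r-i=1, Z[3]=0)=0; Z[16]=0
i=17: i≥r, start 0; Z[17]=0

[18, 0, 4, 0, 2, 0, 0, 0, 4, 0, 2, 0, 0, 4, 0, 2, 0, 0]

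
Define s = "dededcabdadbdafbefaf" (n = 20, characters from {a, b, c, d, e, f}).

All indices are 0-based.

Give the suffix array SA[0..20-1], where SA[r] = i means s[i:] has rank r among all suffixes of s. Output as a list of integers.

[6, 9, 18, 13, 7, 11, 15, 5, 8, 12, 10, 4, 2, 0, 3, 1, 16, 19, 17, 14]

sorted suffixes:
  #0 SA[0]=6  'abdadbdafbefaf'
  #1 SA[1]=9  'adbdafbefaf'
  #2 SA[2]=18  'af'
  #3 SA[3]=13  'afbefaf'
  #4 SA[4]=7  'bdadbdafbefaf'
  #5 SA[5]=11  'bdafbefaf'
  #6 SA[6]=15  'befaf'
  #7 SA[7]=5  'cabdadbdafbefaf'
  #8 SA[8]=8  'dadbdafbefaf'
  #9 SA[9]=12  'dafbefaf'
  #10 SA[10]=10  'dbdafbefaf'
  #11 SA[11]=4  'dcabdadbdafbefaf'
  #12 SA[12]=2  'dedcabdadbdafbefaf'
  #13 SA[13]=0  'dededcabdadbdafbefaf'
  #14 SA[14]=3  'edcabdadbdafbefaf'
  #15 SA[15]=1  'ededcabdadbdafbefaf'
  #16 SA[16]=16  'efaf'
  #17 SA[17]=19  'f'
  #18 SA[18]=17  'faf'
  #19 SA[19]=14  'fbefaf'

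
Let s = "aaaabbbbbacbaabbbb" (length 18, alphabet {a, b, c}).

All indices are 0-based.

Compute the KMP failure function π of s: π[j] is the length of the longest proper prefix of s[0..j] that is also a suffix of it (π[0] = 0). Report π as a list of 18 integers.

[0, 1, 2, 3, 0, 0, 0, 0, 0, 1, 0, 0, 1, 2, 0, 0, 0, 0]

π[0] = 0
j=1 s[j]='a': π[1]=1 (border 'a')
j=2 s[j]='a': π[2]=2 (border 'aa')
j=3 s[j]='a': π[3]=3 (border 'aaa')
j=4 s[j]='b': k: 3→2→1→0; π[4]=0 (border '')
j=5 s[j]='b': π[5]=0 (border '')
j=6 s[j]='b': π[6]=0 (border '')
j=7 s[j]='b': π[7]=0 (border '')
j=8 s[j]='b': π[8]=0 (border '')
j=9 s[j]='a': π[9]=1 (border 'a')
j=10 s[j]='c': k: 1→0; π[10]=0 (border '')
j=11 s[j]='b': π[11]=0 (border '')
j=12 s[j]='a': π[12]=1 (border 'a')
j=13 s[j]='a': π[13]=2 (border 'aa')
j=14 s[j]='b': k: 2→1→0; π[14]=0 (border '')
j=15 s[j]='b': π[15]=0 (border '')
j=16 s[j]='b': π[16]=0 (border '')
j=17 s[j]='b': π[17]=0 (border '')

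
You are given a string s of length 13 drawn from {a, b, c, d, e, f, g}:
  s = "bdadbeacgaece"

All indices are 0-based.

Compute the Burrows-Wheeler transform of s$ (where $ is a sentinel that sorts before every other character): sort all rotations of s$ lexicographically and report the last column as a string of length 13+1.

rank  rotation        last
    0  $bdadbeacgaece  e
    1  acgaece$bdadbe  e
    2  adbeacgaece$bd  d
    3  aece$bdadbeacg  g
    4  bdadbeacgaece$  $
    5  beacgaece$bdad  d
    6  ce$bdadbeacgae  e
    7  cgaece$bdadbea  a
    8  dadbeacgaece$b  b
    9  dbeacgaece$bda  a
   10  e$bdadbeacgaec  c
   11  eacgaece$bdadb  b
   12  ece$bdadbeacga  a
   13  gaece$bdadbeac  c

eedg$deabacbac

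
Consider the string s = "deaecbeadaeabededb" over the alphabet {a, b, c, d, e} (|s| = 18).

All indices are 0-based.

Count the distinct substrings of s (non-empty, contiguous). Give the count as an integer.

sorted suffixes:
  #0 SA[0]=11  'abededb'
  #1 SA[1]=7  'adaeabededb'
  #2 SA[2]=9  'aeabededb'
  #3 SA[3]=2  'aecbeadaeabededb'
  #4 SA[4]=17  'b'
  #5 SA[5]=5  'beadaeabededb'
  #6 SA[6]=12  'bededb'
  #7 SA[7]=4  'cbeadaeabededb'
  #8 SA[8]=8  'daeabededb'
  #9 SA[9]=16  'db'
  #10 SA[10]=0  'deaecbeadaeabededb'
  #11 SA[11]=14  'dedb'
  #12 SA[12]=10  'eabededb'
  #13 SA[13]=6  'eadaeabededb'
  #14 SA[14]=1  'eaecbeadaeabededb'
  #15 SA[15]=3  'ecbeadaeabededb'
  #16 SA[16]=15  'edb'
  #17 SA[17]=13  'ededb'

SA = [11, 7, 9, 2, 17, 5, 12, 4, 8, 16, 0, 14, 10, 6, 1, 3, 15, 13]
rank  pair      lcp
   1  s[11:],s[7:]  1  'a'
   2  s[7:],s[9:]  1  'a'
   3  s[9:],s[2:]  2  'ae'
   4  s[2:],s[17:]  0  ''
   5  s[17:],s[5:]  1  'b'
   6  s[5:],s[12:]  2  'be'
   7  s[12:],s[4:]  0  ''
   8  s[4:],s[8:]  0  ''
   9  s[8:],s[16:]  1  'd'
  10  s[16:],s[0:]  1  'd'
  11  s[0:],s[14:]  2  'de'
  12  s[14:],s[10:]  0  ''
  13  s[10:],s[6:]  2  'ea'
  14  s[6:],s[1:]  2  'ea'
  15  s[1:],s[3:]  1  'e'
  16  s[3:],s[15:]  1  'e'
  17  s[15:],s[13:]  2  'ed'

n(n+1)/2 = 18·19/2 = 171
Σ LCP = 0 + 1 + 1 + 2 + 0 + 1 + 2 + 0 + 0 + 1 + 1 + 2 + 0 + 2 + 2 + 1 + 1 + 2 = 19
distinct = 171 − 19 = 152

152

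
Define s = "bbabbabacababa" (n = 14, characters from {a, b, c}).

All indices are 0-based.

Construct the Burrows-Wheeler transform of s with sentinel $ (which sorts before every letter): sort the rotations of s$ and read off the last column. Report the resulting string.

rank  rotation         last
    0  $bbabbabacababa  a
    1  a$bbabbabacabab  b
    2  aba$bbabbabacab  b
    3  ababa$bbabbabac  c
    4  abacababa$bbabb  b
    5  abbabacababa$bb  b
    6  acababa$bbabbab  b
    7  ba$bbabbabacaba  a
    8  baba$bbabbabaca  a
    9  babacababa$bbab  b
   10  babbabacababa$b  b
   11  bacababa$bbabba  a
   12  bbabacababa$bba  a
   13  bbabbabacababa$  $
   14  cababa$bbabbaba  a

abbcbbbaabbaa$a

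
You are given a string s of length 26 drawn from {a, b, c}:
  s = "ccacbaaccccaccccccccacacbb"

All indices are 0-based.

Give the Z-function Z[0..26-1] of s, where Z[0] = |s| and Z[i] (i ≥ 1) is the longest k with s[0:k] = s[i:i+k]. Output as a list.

Z[0]=26
i=1: outside box; Z[1]=1 scan→box=[1,2)
i=2: outside box; Z[2]=0
i=3: outside box; Z[3]=1 scan→box=[3,4)
i=4: outside box; Z[4]=0
i=5: outside box; Z[5]=0
i=6: outside box; Z[6]=0
i=7: outside box; Z[7]=2 scan→box=[7,9)
i=8: min(r-i=1, Z[1]=1)=1; Z[8]=2 scan→box=[8,10)
i=9: min(r-i=1, Z[1]=1)=1; Z[9]=4 scan→box=[9,13)
i=10: min(r-i=3, Z[1]=1)=1; Z[10]=1
i=11: min(r-i=2, Z[2]=0)=0; Z[11]=0
i=12: min(r-i=1, Z[3]=1)=1; Z[12]=2 scan→box=[12,14)
i=13: min(r-i=1, Z[1]=1)=1; Z[13]=2 scan→box=[13,15)
i=14: min(r-i=1, Z[1]=1)=1; Z[14]=2 scan→box=[14,16)
i=15: min(r-i=1, Z[1]=1)=1; Z[15]=2 scan→box=[15,17)
i=16: min(r-i=1, Z[1]=1)=1; Z[16]=2 scan→box=[16,18)
i=17: min(r-i=1, Z[1]=1)=1; Z[17]=2 scan→box=[17,19)
i=18: min(r-i=1, Z[1]=1)=1; Z[18]=4 scan→box=[18,22)
i=19: min(r-i=3, Z[1]=1)=1; Z[19]=1
i=20: min(r-i=2, Z[2]=0)=0; Z[20]=0
i=21: min(r-i=1, Z[3]=1)=1; Z[21]=1
i=22: outside box; Z[22]=0
i=23: outside box; Z[23]=1 scan→box=[23,24)
i=24: outside box; Z[24]=0
i=25: outside box; Z[25]=0

[26, 1, 0, 1, 0, 0, 0, 2, 2, 4, 1, 0, 2, 2, 2, 2, 2, 2, 4, 1, 0, 1, 0, 1, 0, 0]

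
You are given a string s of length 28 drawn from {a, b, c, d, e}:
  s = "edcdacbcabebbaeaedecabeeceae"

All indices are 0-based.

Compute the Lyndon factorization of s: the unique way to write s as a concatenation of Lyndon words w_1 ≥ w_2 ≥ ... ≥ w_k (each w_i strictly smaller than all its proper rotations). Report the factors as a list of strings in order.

["e", "d", "cd", "acbc", "abebbaeaedecabeeceae"]

emit factor 1: 'e' (i=0, period=1)
emit factor 2: 'd' (i=1, period=1)
emit factor 3: 'cd' (i=2, period=2)
emit factor 4: 'acbc' (i=4, period=4)
emit factor 5: 'abebbaeaedecabeeceae' (i=8, period=20)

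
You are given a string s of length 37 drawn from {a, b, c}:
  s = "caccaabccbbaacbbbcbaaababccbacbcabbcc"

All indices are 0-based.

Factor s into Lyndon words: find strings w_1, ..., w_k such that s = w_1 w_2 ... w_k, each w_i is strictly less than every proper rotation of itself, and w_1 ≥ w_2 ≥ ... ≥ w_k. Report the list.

emit factor 1: 'c' (i=0, period=1)
emit factor 2: 'acc' (i=1, period=3)
emit factor 3: 'aabccbbaacbbbcb' (i=4, period=15)
emit factor 4: 'aaababccbacbcabbcc' (i=19, period=18)

["c", "acc", "aabccbbaacbbbcb", "aaababccbacbcabbcc"]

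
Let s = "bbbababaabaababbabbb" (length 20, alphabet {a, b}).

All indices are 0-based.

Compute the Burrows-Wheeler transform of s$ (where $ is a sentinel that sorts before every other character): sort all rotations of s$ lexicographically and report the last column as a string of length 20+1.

bbbbababbbaaababbbaa$

rank  rotation               last
    0  $bbbababaabaababbabbb  b
    1  aabaababbabbb$bbbabab  b
    2  aababbabbb$bbbababaab  b
    3  abaabaababbabbb$bbbab  b
    4  abaababbabbb$bbbababa  a
    5  ababaabaababbabbb$bbb  b
    6  ababbabbb$bbbababaaba  a
    7  abbabbb$bbbababaabaab  b
    8  abbb$bbbababaabaababb  b
    9  b$bbbababaabaababbabb  b
   10  baabaababbabbb$bbbaba  a
   11  baababbabbb$bbbababaa  a
   12  babaabaababbabbb$bbba  a
   13  bababaabaababbabbb$bb  b
   14  babbabbb$bbbababaabaa  a
   15  babbb$bbbababaabaabab  b
   16  bb$bbbababaabaababbab  b
   17  bbababaabaababbabbb$b  b
   18  bbabbb$bbbababaabaaba  a
   19  bbb$bbbababaabaababba  a
   20  bbbababaabaababbabbb$  $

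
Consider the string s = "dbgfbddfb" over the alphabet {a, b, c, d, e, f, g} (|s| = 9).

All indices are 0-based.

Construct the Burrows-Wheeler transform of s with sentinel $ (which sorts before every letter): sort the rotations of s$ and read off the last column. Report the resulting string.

rank  rotation    last
    0  $dbgfbddfb  b
    1  b$dbgfbddf  f
    2  bddfb$dbgf  f
    3  bgfbddfb$d  d
    4  dbgfbddfb$  $
    5  ddfb$dbgfb  b
    6  dfb$dbgfbd  d
    7  fb$dbgfbdd  d
    8  fbddfb$dbg  g
    9  gfbddfb$db  b

bffd$bddgb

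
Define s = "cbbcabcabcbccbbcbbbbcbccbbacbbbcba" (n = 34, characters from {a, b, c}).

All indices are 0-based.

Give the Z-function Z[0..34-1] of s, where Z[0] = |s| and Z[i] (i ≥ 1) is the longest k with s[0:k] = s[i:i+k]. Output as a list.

Z[0]=34
i=1: fresh scan; Z[1]=0
i=2: fresh scan; Z[2]=0
i=3: fresh scan; Z[3]=1 grow→box=[3,4)
i=4: fresh scan; Z[4]=0
i=5: fresh scan; Z[5]=0
i=6: fresh scan; Z[6]=1 grow→box=[6,7)
i=7: fresh scan; Z[7]=0
i=8: fresh scan; Z[8]=0
i=9: fresh scan; Z[9]=2 grow→box=[9,11)
i=10: min(r-i=1, Z[1]=0)=0; Z[10]=0
i=11: fresh scan; Z[11]=1 grow→box=[11,12)
i=12: fresh scan; Z[12]=4 grow→box=[12,16)
i=13: min(r-i=3, Z[1]=0)=0; Z[13]=0
i=14: min(r-i=2, Z[2]=0)=0; Z[14]=0
i=15: min(r-i=1, Z[3]=1)=1; Z[15]=3 grow→box=[15,18)
i=16: min(r-i=2, Z[1]=0)=0; Z[16]=0
i=17: min(r-i=1, Z[2]=0)=0; Z[17]=0
i=18: fresh scan; Z[18]=0
i=19: fresh scan; Z[19]=0
i=20: fresh scan; Z[20]=2 grow→box=[20,22)
i=21: min(r-i=1, Z[1]=0)=0; Z[21]=0
i=22: fresh scan; Z[22]=1 grow→box=[22,23)
i=23: fresh scan; Z[23]=3 grow→box=[23,26)
i=24: min(r-i=2, Z[1]=0)=0; Z[24]=0
i=25: min(r-i=1, Z[2]=0)=0; Z[25]=0
i=26: fresh scan; Z[26]=0
i=27: fresh scan; Z[27]=3 grow→box=[27,30)
i=28: min(r-i=2, Z[1]=0)=0; Z[28]=0
i=29: min(r-i=1, Z[2]=0)=0; Z[29]=0
i=30: fresh scan; Z[30]=0
i=31: fresh scan; Z[31]=2 grow→box=[31,33)
i=32: min(r-i=1, Z[1]=0)=0; Z[32]=0
i=33: fresh scan; Z[33]=0

[34, 0, 0, 1, 0, 0, 1, 0, 0, 2, 0, 1, 4, 0, 0, 3, 0, 0, 0, 0, 2, 0, 1, 3, 0, 0, 0, 3, 0, 0, 0, 2, 0, 0]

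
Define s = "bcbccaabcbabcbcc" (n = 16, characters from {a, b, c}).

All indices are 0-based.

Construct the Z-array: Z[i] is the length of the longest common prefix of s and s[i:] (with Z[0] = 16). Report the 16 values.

[16, 0, 2, 0, 0, 0, 0, 3, 0, 1, 0, 5, 0, 2, 0, 0]

Z[0]=16
i=1: i≥r, start 0; Z[1]=0
i=2: i≥r, start 0; Z[2]=2 scan→box=[2,4)
i=3: min(r-i=1, Z[1]=0)=0; Z[3]=0
i=4: i≥r, start 0; Z[4]=0
i=5: i≥r, start 0; Z[5]=0
i=6: i≥r, start 0; Z[6]=0
i=7: i≥r, start 0; Z[7]=3 scan→box=[7,10)
i=8: min(r-i=2, Z[1]=0)=0; Z[8]=0
i=9: min(r-i=1, Z[2]=2)=1; Z[9]=1
i=10: i≥r, start 0; Z[10]=0
i=11: i≥r, start 0; Z[11]=5 scan→box=[11,16)
i=12: min(r-i=4, Z[1]=0)=0; Z[12]=0
i=13: min(r-i=3, Z[2]=2)=2; Z[13]=2
i=14: min(r-i=2, Z[3]=0)=0; Z[14]=0
i=15: min(r-i=1, Z[4]=0)=0; Z[15]=0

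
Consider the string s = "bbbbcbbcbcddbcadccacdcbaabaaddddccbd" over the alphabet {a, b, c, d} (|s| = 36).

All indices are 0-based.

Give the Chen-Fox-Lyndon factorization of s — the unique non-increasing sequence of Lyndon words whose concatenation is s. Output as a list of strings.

emit factor 1: 'bbbbcbbcbcddbc' (i=0, period=14)
emit factor 2: 'adcc' (i=14, period=4)
emit factor 3: 'acdcb' (i=18, period=5)
emit factor 4: 'aabaaddddccbd' (i=23, period=13)

["bbbbcbbcbcddbc", "adcc", "acdcb", "aabaaddddccbd"]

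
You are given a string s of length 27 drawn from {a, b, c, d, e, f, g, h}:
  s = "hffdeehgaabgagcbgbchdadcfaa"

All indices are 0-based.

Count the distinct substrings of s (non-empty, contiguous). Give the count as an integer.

356

rank | idx | suffix
   0 |  26 | a
   1 |  25 | aa
   2 |   8 | aabgagcbgbchdadcfaa
   3 |   9 | abgagcbgbchdadcfaa
   4 |  21 | adcfaa
   5 |  12 | agcbgbchdadcfaa
   6 |  17 | bchdadcfaa
   7 |  10 | bgagcbgbchdadcfaa
   8 |  15 | bgbchdadcfaa
   9 |  14 | cbgbchdadcfaa
  10 |  23 | cfaa
  11 |  18 | chdadcfaa
  12 |  20 | dadcfaa
  13 |  22 | dcfaa
  14 |   3 | deehgaabgagcbgbchdadcfaa
  15 |   4 | eehgaabgagcbgbchdadcfaa
  16 |   5 | ehgaabgagcbgbchdadcfaa
  17 |  24 | faa
  18 |   2 | fdeehgaabgagcbgbchdadcfaa
  19 |   1 | ffdeehgaabgagcbgbchdadcfaa
  20 |   7 | gaabgagcbgbchdadcfaa
  21 |  11 | gagcbgbchdadcfaa
  22 |  16 | gbchdadcfaa
  23 |  13 | gcbgbchdadcfaa
  24 |  19 | hdadcfaa
  25 |   0 | hffdeehgaabgagcbgbchdadcfaa
  26 |   6 | hgaabgagcbgbchdadcfaa

SA = [26, 25, 8, 9, 21, 12, 17, 10, 15, 14, 23, 18, 20, 22, 3, 4, 5, 24, 2, 1, 7, 11, 16, 13, 19, 0, 6]
[i] adj suffixes → lcp
  [1] 26/25 → 1 ('a')
  [2] 25/8 → 2 ('aa')
  [3] 8/9 → 1 ('a')
  [4] 9/21 → 1 ('a')
  [5] 21/12 → 1 ('a')
  [6] 12/17 → 0 ('')
  [7] 17/10 → 1 ('b')
  [8] 10/15 → 2 ('bg')
  [9] 15/14 → 0 ('')
  [10] 14/23 → 1 ('c')
  [11] 23/18 → 1 ('c')
  [12] 18/20 → 0 ('')
  [13] 20/22 → 1 ('d')
  [14] 22/3 → 1 ('d')
  [15] 3/4 → 0 ('')
  [16] 4/5 → 1 ('e')
  [17] 5/24 → 0 ('')
  [18] 24/2 → 1 ('f')
  [19] 2/1 → 1 ('f')
  [20] 1/7 → 0 ('')
  [21] 7/11 → 2 ('ga')
  [22] 11/16 → 1 ('g')
  [23] 16/13 → 1 ('g')
  [24] 13/19 → 0 ('')
  [25] 19/0 → 1 ('h')
  [26] 0/6 → 1 ('h')

n(n+1)/2 = 27·28/2 = 378
Σ LCP = 0 + 1 + 2 + 1 + 1 + 1 + 0 + 1 + 2 + 0 + 1 + 1 + 0 + 1 + 1 + 0 + 1 + 0 + 1 + 1 + 0 + 2 + 1 + 1 + 0 + 1 + 1 = 22
distinct = 378 − 22 = 356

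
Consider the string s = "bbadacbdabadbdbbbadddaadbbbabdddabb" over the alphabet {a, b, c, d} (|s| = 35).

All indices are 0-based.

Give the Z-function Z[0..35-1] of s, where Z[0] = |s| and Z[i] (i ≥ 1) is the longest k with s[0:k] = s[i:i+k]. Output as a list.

[35, 1, 0, 0, 0, 0, 1, 0, 0, 1, 0, 0, 1, 0, 2, 4, 1, 0, 0, 0, 0, 0, 0, 0, 2, 3, 1, 0, 1, 0, 0, 0, 0, 2, 1]

Z[0]=35
i=1: i≥r, start 0; Z[1]=1 scan→box=[1,2)
i=2: i≥r, start 0; Z[2]=0
i=3: i≥r, start 0; Z[3]=0
i=4: i≥r, start 0; Z[4]=0
i=5: i≥r, start 0; Z[5]=0
i=6: i≥r, start 0; Z[6]=1 scan→box=[6,7)
i=7: i≥r, start 0; Z[7]=0
i=8: i≥r, start 0; Z[8]=0
i=9: i≥r, start 0; Z[9]=1 scan→box=[9,10)
i=10: i≥r, start 0; Z[10]=0
i=11: i≥r, start 0; Z[11]=0
i=12: i≥r, start 0; Z[12]=1 scan→box=[12,13)
i=13: i≥r, start 0; Z[13]=0
i=14: i≥r, start 0; Z[14]=2 scan→box=[14,16)
i=15: min(r-i=1, Z[1]=1)=1; Z[15]=4 scan→box=[15,19)
i=16: min(r-i=3, Z[1]=1)=1; Z[16]=1
i=17: min(r-i=2, Z[2]=0)=0; Z[17]=0
i=18: min(r-i=1, Z[3]=0)=0; Z[18]=0
i=19: i≥r, start 0; Z[19]=0
i=20: i≥r, start 0; Z[20]=0
i=21: i≥r, start 0; Z[21]=0
i=22: i≥r, start 0; Z[22]=0
i=23: i≥r, start 0; Z[23]=0
i=24: i≥r, start 0; Z[24]=2 scan→box=[24,26)
i=25: min(r-i=1, Z[1]=1)=1; Z[25]=3 scan→box=[25,28)
i=26: min(r-i=2, Z[1]=1)=1; Z[26]=1
i=27: min(r-i=1, Z[2]=0)=0; Z[27]=0
i=28: i≥r, start 0; Z[28]=1 scan→box=[28,29)
i=29: i≥r, start 0; Z[29]=0
i=30: i≥r, start 0; Z[30]=0
i=31: i≥r, start 0; Z[31]=0
i=32: i≥r, start 0; Z[32]=0
i=33: i≥r, start 0; Z[33]=2 scan→box=[33,35)
i=34: min(r-i=1, Z[1]=1)=1; Z[34]=1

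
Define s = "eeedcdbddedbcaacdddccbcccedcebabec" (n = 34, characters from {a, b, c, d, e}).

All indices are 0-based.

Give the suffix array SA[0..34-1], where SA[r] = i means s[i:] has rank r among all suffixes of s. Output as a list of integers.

[13, 30, 14, 29, 11, 21, 6, 31, 33, 12, 20, 19, 22, 23, 4, 15, 27, 24, 10, 5, 18, 3, 26, 17, 16, 7, 8, 28, 32, 9, 2, 25, 1, 0]

rank→(start, suffix):
  0 → (13, 'aacdddccbcccedcebabec')
  1 → (30, 'abec')
  2 → (14, 'acdddccbcccedcebabec')
  3 → (29, 'babec')
  4 → (11, 'bcaacdddccbcccedcebabec')
  5 → (21, 'bcccedcebabec')
  6 → (6, 'bddedbcaacdddccbcccedcebabec')
  7 → (31, 'bec')
  8 → (33, 'c')
  9 → (12, 'caacdddccbcccedcebabec')
  10 → (20, 'cbcccedcebabec')
  11 → (19, 'ccbcccedcebabec')
  12 → (22, 'cccedcebabec')
  13 → (23, 'ccedcebabec')
  14 → (4, 'cdbddedbcaacdddccbcccedcebabec')
  15 → (15, 'cdddccbcccedcebabec')
  16 → (27, 'cebabec')
  17 → (24, 'cedcebabec')
  18 → (10, 'dbcaacdddccbcccedcebabec')
  19 → (5, 'dbddedbcaacdddccbcccedcebabec')
  20 → (18, 'dccbcccedcebabec')
  21 → (3, 'dcdbddedbcaacdddccbcccedcebabec')
  22 → (26, 'dcebabec')
  23 → (17, 'ddccbcccedcebabec')
  24 → (16, 'dddccbcccedcebabec')
  25 → (7, 'ddedbcaacdddccbcccedcebabec')
  26 → (8, 'dedbcaacdddccbcccedcebabec')
  27 → (28, 'ebabec')
  28 → (32, 'ec')
  29 → (9, 'edbcaacdddccbcccedcebabec')
  30 → (2, 'edcdbddedbcaacdddccbcccedcebabec')
  31 → (25, 'edcebabec')
  32 → (1, 'eedcdbddedbcaacdddccbcccedcebabec')
  33 → (0, 'eeedcdbddedbcaacdddccbcccedcebabec')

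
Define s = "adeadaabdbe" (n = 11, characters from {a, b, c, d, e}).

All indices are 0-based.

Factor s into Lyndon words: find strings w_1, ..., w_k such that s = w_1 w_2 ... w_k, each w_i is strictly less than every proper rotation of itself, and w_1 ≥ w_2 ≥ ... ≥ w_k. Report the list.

["ade", "ad", "aabdbe"]

emit factor 1: 'ade' (i=0, period=3)
emit factor 2: 'ad' (i=3, period=2)
emit factor 3: 'aabdbe' (i=5, period=6)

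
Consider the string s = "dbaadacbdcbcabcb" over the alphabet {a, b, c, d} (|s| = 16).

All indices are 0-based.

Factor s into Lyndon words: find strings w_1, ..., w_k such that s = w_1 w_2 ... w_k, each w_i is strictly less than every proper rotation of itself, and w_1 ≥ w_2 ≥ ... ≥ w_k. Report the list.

["d", "b", "aadacbdcbcabcb"]

emit factor 1: 'd' (i=0, period=1)
emit factor 2: 'b' (i=1, period=1)
emit factor 3: 'aadacbdcbcabcb' (i=2, period=14)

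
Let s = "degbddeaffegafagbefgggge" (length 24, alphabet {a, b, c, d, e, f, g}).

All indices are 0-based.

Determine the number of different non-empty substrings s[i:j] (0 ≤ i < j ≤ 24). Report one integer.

275

rank | idx | suffix
   0 |  12 | afagbefgggge
   1 |   7 | affegafagbefgggge
   2 |  14 | agbefgggge
   3 |   3 | bddeaffegafagbefgggge
   4 |  16 | befgggge
   5 |   4 | ddeaffegafagbefgggge
   6 |   5 | deaffegafagbefgggge
   7 |   0 | degbddeaffegafagbefgggge
   8 |  23 | e
   9 |   6 | eaffegafagbefgggge
  10 |  17 | efgggge
  11 |  10 | egafagbefgggge
  12 |   1 | egbddeaffegafagbefgggge
  13 |  13 | fagbefgggge
  14 |   9 | fegafagbefgggge
  15 |   8 | ffegafagbefgggge
  16 |  18 | fgggge
  17 |  11 | gafagbefgggge
  18 |   2 | gbddeaffegafagbefgggge
  19 |  15 | gbefgggge
  20 |  22 | ge
  21 |  21 | gge
  22 |  20 | ggge
  23 |  19 | gggge

SA = [12, 7, 14, 3, 16, 4, 5, 0, 23, 6, 17, 10, 1, 13, 9, 8, 18, 11, 2, 15, 22, 21, 20, 19]
i: (SA[i-1],SA[i]) lcp shared
  1: (12,7) 2 'af'
  2: (7,14) 1 'a'
  3: (14,3) 0 ''
  4: (3,16) 1 'b'
  5: (16,4) 0 ''
  6: (4,5) 1 'd'
  7: (5,0) 2 'de'
  8: (0,23) 0 ''
  9: (23,6) 1 'e'
  10: (6,17) 1 'e'
  11: (17,10) 1 'e'
  12: (10,1) 2 'eg'
  13: (1,13) 0 ''
  14: (13,9) 1 'f'
  15: (9,8) 1 'f'
  16: (8,18) 1 'f'
  17: (18,11) 0 ''
  18: (11,2) 1 'g'
  19: (2,15) 2 'gb'
  20: (15,22) 1 'g'
  21: (22,21) 1 'g'
  22: (21,20) 2 'gg'
  23: (20,19) 3 'ggg'

n(n+1)/2 = 24·25/2 = 300
Σ LCP = 0 + 2 + 1 + 0 + 1 + 0 + 1 + 2 + 0 + 1 + 1 + 1 + 2 + 0 + 1 + 1 + 1 + 0 + 1 + 2 + 1 + 1 + 2 + 3 = 25
distinct = 300 − 25 = 275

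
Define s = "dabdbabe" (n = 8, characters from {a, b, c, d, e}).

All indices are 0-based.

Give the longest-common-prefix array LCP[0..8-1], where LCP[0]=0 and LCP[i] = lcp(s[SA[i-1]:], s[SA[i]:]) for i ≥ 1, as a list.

sorted suffixes:
  #0 SA[0]=1  'abdbabe'
  #1 SA[1]=5  'abe'
  #2 SA[2]=4  'babe'
  #3 SA[3]=2  'bdbabe'
  #4 SA[4]=6  'be'
  #5 SA[5]=0  'dabdbabe'
  #6 SA[6]=3  'dbabe'
  #7 SA[7]=7  'e'

SA = [1, 5, 4, 2, 6, 0, 3, 7]
i: (SA[i-1],SA[i]) lcp shared
  1: (1,5) 2 'ab'
  2: (5,4) 0 ''
  3: (4,2) 1 'b'
  4: (2,6) 1 'b'
  5: (6,0) 0 ''
  6: (0,3) 1 'd'
  7: (3,7) 0 ''

[0, 2, 0, 1, 1, 0, 1, 0]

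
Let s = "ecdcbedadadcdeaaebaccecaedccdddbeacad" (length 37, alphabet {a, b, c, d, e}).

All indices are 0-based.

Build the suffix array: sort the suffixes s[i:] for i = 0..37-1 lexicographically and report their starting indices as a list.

[14, 33, 18, 35, 7, 9, 15, 23, 17, 31, 4, 34, 22, 3, 26, 19, 1, 27, 11, 20, 36, 6, 8, 30, 2, 25, 10, 29, 28, 12, 13, 32, 16, 21, 0, 5, 24]

sorted suffixes:
  #0 SA[0]=14  'aaebaccecaedccdddbeacad'
  #1 SA[1]=33  'acad'
  #2 SA[2]=18  'accecaedccdddbeacad'
  #3 SA[3]=35  'ad'
  #4 SA[4]=7  'adadcdeaaebaccecaedccdddbeacad'
  #5 SA[5]=9  'adcdeaaebaccecaedccdddbeacad'
  #6 SA[6]=15  'aebaccecaedccdddbeacad'
  #7 SA[7]=23  'aedccdddbeacad'
  #8 SA[8]=17  'baccecaedccdddbeacad'
  #9 SA[9]=31  'beacad'
  #10 SA[10]=4  'bedadadcdeaaebaccecaedccdddbeacad'
  #11 SA[11]=34  'cad'
  #12 SA[12]=22  'caedccdddbeacad'
  #13 SA[13]=3  'cbedadadcdeaaebaccecaedccdddbeacad'
  #14 SA[14]=26  'ccdddbeacad'
  #15 SA[15]=19  'ccecaedccdddbeacad'
  #16 SA[16]=1  'cdcbedadadcdeaaebaccecaedccdddbeacad'
  #17 SA[17]=27  'cdddbeacad'
  #18 SA[18]=11  'cdeaaebaccecaedccdddbeacad'
  #19 SA[19]=20  'cecaedccdddbeacad'
  #20 SA[20]=36  'd'
  #21 SA[21]=6  'dadadcdeaaebaccecaedccdddbeacad'
  #22 SA[22]=8  'dadcdeaaebaccecaedccdddbeacad'
  #23 SA[23]=30  'dbeacad'
  #24 SA[24]=2  'dcbedadadcdeaaebaccecaedccdddbeacad'
  #25 SA[25]=25  'dccdddbeacad'
  #26 SA[26]=10  'dcdeaaebaccecaedccdddbeacad'
  #27 SA[27]=29  'ddbeacad'
  #28 SA[28]=28  'dddbeacad'
  #29 SA[29]=12  'deaaebaccecaedccdddbeacad'
  #30 SA[30]=13  'eaaebaccecaedccdddbeacad'
  #31 SA[31]=32  'eacad'
  #32 SA[32]=16  'ebaccecaedccdddbeacad'
  #33 SA[33]=21  'ecaedccdddbeacad'
  #34 SA[34]=0  'ecdcbedadadcdeaaebaccecaedccdddbeacad'
  #35 SA[35]=5  'edadadcdeaaebaccecaedccdddbeacad'
  #36 SA[36]=24  'edccdddbeacad'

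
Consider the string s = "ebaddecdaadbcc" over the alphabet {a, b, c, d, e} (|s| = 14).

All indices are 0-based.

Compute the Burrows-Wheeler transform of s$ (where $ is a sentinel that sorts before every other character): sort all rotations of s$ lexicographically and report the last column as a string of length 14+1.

cdabedcbecaad$d

rank  rotation         last
    0  $ebaddecdaadbcc  c
    1  aadbcc$ebaddecd  d
    2  adbcc$ebaddecda  a
    3  addecdaadbcc$eb  b
    4  baddecdaadbcc$e  e
    5  bcc$ebaddecdaad  d
    6  c$ebaddecdaadbc  c
    7  cc$ebaddecdaadb  b
    8  cdaadbcc$ebadde  e
    9  daadbcc$ebaddec  c
   10  dbcc$ebaddecdaa  a
   11  ddecdaadbcc$eba  a
   12  decdaadbcc$ebad  d
   13  ebaddecdaadbcc$  $
   14  ecdaadbcc$ebadd  d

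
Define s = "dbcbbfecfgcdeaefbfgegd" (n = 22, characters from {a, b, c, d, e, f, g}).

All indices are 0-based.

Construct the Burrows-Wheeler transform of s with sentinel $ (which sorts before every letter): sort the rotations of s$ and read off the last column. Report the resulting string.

rank  rotation                 last
    0  $dbcbbfecfgcdeaefbfgegd  d
    1  aefbfgegd$dbcbbfecfgcde  e
    2  bbfecfgcdeaefbfgegd$dbc  c
    3  bcbbfecfgcdeaefbfgegd$d  d
    4  bfecfgcdeaefbfgegd$dbcb  b
    5  bfgegd$dbcbbfecfgcdeaef  f
    6  cbbfecfgcdeaefbfgegd$db  b
    7  cdeaefbfgegd$dbcbbfecfg  g
    8  cfgcdeaefbfgegd$dbcbbfe  e
    9  d$dbcbbfecfgcdeaefbfgeg  g
   10  dbcbbfecfgcdeaefbfgegd$  $
   11  deaefbfgegd$dbcbbfecfgc  c
   12  eaefbfgegd$dbcbbfecfgcd  d
   13  ecfgcdeaefbfgegd$dbcbbf  f
   14  efbfgegd$dbcbbfecfgcdea  a
   15  egd$dbcbbfecfgcdeaefbfg  g
   16  fbfgegd$dbcbbfecfgcdeae  e
   17  fecfgcdeaefbfgegd$dbcbb  b
   18  fgcdeaefbfgegd$dbcbbfec  c
   19  fgegd$dbcbbfecfgcdeaefb  b
   20  gcdeaefbfgegd$dbcbbfecf  f
   21  gd$dbcbbfecfgcdeaefbfge  e
   22  gegd$dbcbbfecfgcdeaefbf  f

decdbfbgeg$cdfagebcbfef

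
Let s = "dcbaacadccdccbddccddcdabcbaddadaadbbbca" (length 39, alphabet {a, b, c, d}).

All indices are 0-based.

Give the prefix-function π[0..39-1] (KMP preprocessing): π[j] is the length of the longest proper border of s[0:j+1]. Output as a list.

π[0] = 0
j=1 s[j]='c': π[1]=0 (border '')
j=2 s[j]='b': π[2]=0 (border '')
j=3 s[j]='a': π[3]=0 (border '')
j=4 s[j]='a': π[4]=0 (border '')
j=5 s[j]='c': π[5]=0 (border '')
j=6 s[j]='a': π[6]=0 (border '')
j=7 s[j]='d': π[7]=1 (border 'd')
j=8 s[j]='c': π[8]=2 (border 'dc')
j=9 s[j]='c': k: 2→0; π[9]=0 (border '')
j=10 s[j]='d': π[10]=1 (border 'd')
j=11 s[j]='c': π[11]=2 (border 'dc')
j=12 s[j]='c': k: 2→0; π[12]=0 (border '')
j=13 s[j]='b': π[13]=0 (border '')
j=14 s[j]='d': π[14]=1 (border 'd')
j=15 s[j]='d': k: 1→0; π[15]=1 (border 'd')
j=16 s[j]='c': π[16]=2 (border 'dc')
j=17 s[j]='c': k: 2→0; π[17]=0 (border '')
j=18 s[j]='d': π[18]=1 (border 'd')
j=19 s[j]='d': k: 1→0; π[19]=1 (border 'd')
j=20 s[j]='c': π[20]=2 (border 'dc')
j=21 s[j]='d': k: 2→0; π[21]=1 (border 'd')
j=22 s[j]='a': k: 1→0; π[22]=0 (border '')
j=23 s[j]='b': π[23]=0 (border '')
j=24 s[j]='c': π[24]=0 (border '')
j=25 s[j]='b': π[25]=0 (border '')
j=26 s[j]='a': π[26]=0 (border '')
j=27 s[j]='d': π[27]=1 (border 'd')
j=28 s[j]='d': k: 1→0; π[28]=1 (border 'd')
j=29 s[j]='a': k: 1→0; π[29]=0 (border '')
j=30 s[j]='d': π[30]=1 (border 'd')
j=31 s[j]='a': k: 1→0; π[31]=0 (border '')
j=32 s[j]='a': π[32]=0 (border '')
j=33 s[j]='d': π[33]=1 (border 'd')
j=34 s[j]='b': k: 1→0; π[34]=0 (border '')
j=35 s[j]='b': π[35]=0 (border '')
j=36 s[j]='b': π[36]=0 (border '')
j=37 s[j]='c': π[37]=0 (border '')
j=38 s[j]='a': π[38]=0 (border '')

[0, 0, 0, 0, 0, 0, 0, 1, 2, 0, 1, 2, 0, 0, 1, 1, 2, 0, 1, 1, 2, 1, 0, 0, 0, 0, 0, 1, 1, 0, 1, 0, 0, 1, 0, 0, 0, 0, 0]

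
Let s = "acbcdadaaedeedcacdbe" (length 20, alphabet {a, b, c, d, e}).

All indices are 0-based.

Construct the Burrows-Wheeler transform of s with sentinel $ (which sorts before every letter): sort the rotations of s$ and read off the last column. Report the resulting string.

ed$cdacddabaacceebead

rank  rotation               last
    0  $acbcdadaaedeedcacdbe  e
    1  aaedeedcacdbe$acbcdad  d
    2  acbcdadaaedeedcacdbe$  $
    3  acdbe$acbcdadaaedeedc  c
    4  adaaedeedcacdbe$acbcd  d
    5  aedeedcacdbe$acbcdada  a
    6  bcdadaaedeedcacdbe$ac  c
    7  be$acbcdadaaedeedcacd  d
    8  cacdbe$acbcdadaaedeed  d
    9  cbcdadaaedeedcacdbe$a  a
   10  cdadaaedeedcacdbe$acb  b
   11  cdbe$acbcdadaaedeedca  a
   12  daaedeedcacdbe$acbcda  a
   13  dadaaedeedcacdbe$acbc  c
   14  dbe$acbcdadaaedeedcac  c
   15  dcacdbe$acbcdadaaedee  e
   16  deedcacdbe$acbcdadaae  e
   17  e$acbcdadaaedeedcacdb  b
   18  edcacdbe$acbcdadaaede  e
   19  edeedcacdbe$acbcdadaa  a
   20  eedcacdbe$acbcdadaaed  d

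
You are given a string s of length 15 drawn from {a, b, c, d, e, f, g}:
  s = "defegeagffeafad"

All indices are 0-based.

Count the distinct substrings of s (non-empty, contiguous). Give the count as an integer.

108

sorted suffixes:
  #0 SA[0]=13  'ad'
  #1 SA[1]=11  'afad'
  #2 SA[2]=6  'agffeafad'
  #3 SA[3]=14  'd'
  #4 SA[4]=0  'defegeagffeafad'
  #5 SA[5]=10  'eafad'
  #6 SA[6]=5  'eagffeafad'
  #7 SA[7]=1  'efegeagffeafad'
  #8 SA[8]=3  'egeagffeafad'
  #9 SA[9]=12  'fad'
  #10 SA[10]=9  'feafad'
  #11 SA[11]=2  'fegeagffeafad'
  #12 SA[12]=8  'ffeafad'
  #13 SA[13]=4  'geagffeafad'
  #14 SA[14]=7  'gffeafad'

SA = [13, 11, 6, 14, 0, 10, 5, 1, 3, 12, 9, 2, 8, 4, 7]
rank  pair      lcp
   1  s[13:],s[11:]  1  'a'
   2  s[11:],s[6:]  1  'a'
   3  s[6:],s[14:]  0  ''
   4  s[14:],s[0:]  1  'd'
   5  s[0:],s[10:]  0  ''
   6  s[10:],s[5:]  2  'ea'
   7  s[5:],s[1:]  1  'e'
   8  s[1:],s[3:]  1  'e'
   9  s[3:],s[12:]  0  ''
  10  s[12:],s[9:]  1  'f'
  11  s[9:],s[2:]  2  'fe'
  12  s[2:],s[8:]  1  'f'
  13  s[8:],s[4:]  0  ''
  14  s[4:],s[7:]  1  'g'

n(n+1)/2 = 15·16/2 = 120
Σ LCP = 0 + 1 + 1 + 0 + 1 + 0 + 2 + 1 + 1 + 0 + 1 + 2 + 1 + 0 + 1 = 12
distinct = 120 − 12 = 108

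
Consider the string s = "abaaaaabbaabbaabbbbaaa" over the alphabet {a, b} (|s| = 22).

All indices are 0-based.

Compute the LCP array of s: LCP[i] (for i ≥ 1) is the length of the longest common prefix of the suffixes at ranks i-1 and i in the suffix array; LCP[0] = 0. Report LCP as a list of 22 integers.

rank | idx | suffix
   0 |  21 | a
   1 |  20 | aa
   2 |  19 | aaa
   3 |   2 | aaaaabbaabbaabbbbaaa
   4 |   3 | aaaabbaabbaabbbbaaa
   5 |   4 | aaabbaabbaabbbbaaa
   6 |   5 | aabbaabbaabbbbaaa
   7 |   9 | aabbaabbbbaaa
   8 |  13 | aabbbbaaa
   9 |   0 | abaaaaabbaabbaabbbbaaa
  10 |   6 | abbaabbaabbbbaaa
  11 |  10 | abbaabbbbaaa
  12 |  14 | abbbbaaa
  13 |  18 | baaa
  14 |   1 | baaaaabbaabbaabbbbaaa
  15 |   8 | baabbaabbbbaaa
  16 |  12 | baabbbbaaa
  17 |  17 | bbaaa
  18 |   7 | bbaabbaabbbbaaa
  19 |  11 | bbaabbbbaaa
  20 |  16 | bbbaaa
  21 |  15 | bbbbaaa

SA = [21, 20, 19, 2, 3, 4, 5, 9, 13, 0, 6, 10, 14, 18, 1, 8, 12, 17, 7, 11, 16, 15]
i: (SA[i-1],SA[i]) lcp shared
  1: (21,20) 1 'a'
  2: (20,19) 2 'aa'
  3: (19,2) 3 'aaa'
  4: (2,3) 4 'aaaa'
  5: (3,4) 3 'aaa'
  6: (4,5) 2 'aa'
  7: (5,9) 8 'aabbaabb'
  8: (9,13) 4 'aabb'
  9: (13,0) 1 'a'
  10: (0,6) 2 'ab'
  11: (6,10) 7 'abbaabb'
  12: (10,14) 3 'abb'
  13: (14,18) 0 ''
  14: (18,1) 4 'baaa'
  15: (1,8) 3 'baa'
  16: (8,12) 5 'baabb'
  17: (12,17) 1 'b'
  18: (17,7) 4 'bbaa'
  19: (7,11) 6 'bbaabb'
  20: (11,16) 2 'bb'
  21: (16,15) 3 'bbb'

[0, 1, 2, 3, 4, 3, 2, 8, 4, 1, 2, 7, 3, 0, 4, 3, 5, 1, 4, 6, 2, 3]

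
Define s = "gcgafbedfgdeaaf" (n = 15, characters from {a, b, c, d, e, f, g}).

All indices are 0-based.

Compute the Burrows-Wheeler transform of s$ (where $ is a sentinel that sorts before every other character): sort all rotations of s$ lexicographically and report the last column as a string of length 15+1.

feagfggedbaadc$f

rank  rotation          last
    0  $gcgafbedfgdeaaf  f
    1  aaf$gcgafbedfgde  e
    2  af$gcgafbedfgdea  a
    3  afbedfgdeaaf$gcg  g
    4  bedfgdeaaf$gcgaf  f
    5  cgafbedfgdeaaf$g  g
    6  deaaf$gcgafbedfg  g
    7  dfgdeaaf$gcgafbe  e
    8  eaaf$gcgafbedfgd  d
    9  edfgdeaaf$gcgafb  b
   10  f$gcgafbedfgdeaa  a
   11  fbedfgdeaaf$gcga  a
   12  fgdeaaf$gcgafbed  d
   13  gafbedfgdeaaf$gc  c
   14  gcgafbedfgdeaaf$  $
   15  gdeaaf$gcgafbedf  f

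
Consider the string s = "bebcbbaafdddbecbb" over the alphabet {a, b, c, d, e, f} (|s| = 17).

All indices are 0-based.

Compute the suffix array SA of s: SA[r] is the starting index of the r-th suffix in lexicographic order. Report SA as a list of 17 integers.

[6, 7, 16, 5, 15, 4, 2, 0, 12, 14, 3, 11, 10, 9, 1, 13, 8]

rank | idx | suffix
   0 |   6 | aafdddbecbb
   1 |   7 | afdddbecbb
   2 |  16 | b
   3 |   5 | baafdddbecbb
   4 |  15 | bb
   5 |   4 | bbaafdddbecbb
   6 |   2 | bcbbaafdddbecbb
   7 |   0 | bebcbbaafdddbecbb
   8 |  12 | becbb
   9 |  14 | cbb
  10 |   3 | cbbaafdddbecbb
  11 |  11 | dbecbb
  12 |  10 | ddbecbb
  13 |   9 | dddbecbb
  14 |   1 | ebcbbaafdddbecbb
  15 |  13 | ecbb
  16 |   8 | fdddbecbb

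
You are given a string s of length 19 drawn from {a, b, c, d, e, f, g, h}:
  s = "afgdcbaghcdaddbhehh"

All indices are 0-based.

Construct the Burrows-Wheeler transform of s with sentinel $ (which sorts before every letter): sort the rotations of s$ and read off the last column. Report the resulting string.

rank  rotation              last
    0  $afgdcbaghcdaddbhehh  h
    1  addbhehh$afgdcbaghcd  d
    2  afgdcbaghcdaddbhehh$  $
    3  aghcdaddbhehh$afgdcb  b
    4  baghcdaddbhehh$afgdc  c
    5  bhehh$afgdcbaghcdadd  d
    6  cbaghcdaddbhehh$afgd  d
    7  cdaddbhehh$afgdcbagh  h
    8  daddbhehh$afgdcbaghc  c
    9  dbhehh$afgdcbaghcdad  d
   10  dcbaghcdaddbhehh$afg  g
   11  ddbhehh$afgdcbaghcda  a
   12  ehh$afgdcbaghcdaddbh  h
   13  fgdcbaghcdaddbhehh$a  a
   14  gdcbaghcdaddbhehh$af  f
   15  ghcdaddbhehh$afgdcba  a
   16  h$afgdcbaghcdaddbheh  h
   17  hcdaddbhehh$afgdcbag  g
   18  hehh$afgdcbaghcdaddb  b
   19  hh$afgdcbaghcdaddbhe  e

hd$bcddhcdgahafahgbe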